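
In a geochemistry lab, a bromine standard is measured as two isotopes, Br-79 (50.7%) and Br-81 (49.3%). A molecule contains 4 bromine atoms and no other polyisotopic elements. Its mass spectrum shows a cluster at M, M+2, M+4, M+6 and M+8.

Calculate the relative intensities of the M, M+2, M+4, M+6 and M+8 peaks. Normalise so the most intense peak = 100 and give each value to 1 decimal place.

17.6 : 68.6 : 100.0 : 64.8 : 15.8

Each Br atom is independently Br-79 (p = 0.507) or Br-81 (q = 0.493); the cluster is the binomial expansion (p + q)^4.
P(M) = 0.507^4 = 0.066074
P(M+2) = 4 × 0.507^3 × 0.493^1 = 0.256999
P(M+4) = 6 × 0.507^2 × 0.493^2 = 0.374853
P(M+6) = 4 × 0.507^1 × 0.493^3 = 0.243001
P(M+8) = 0.493^4 = 0.059073
The M+4 peak is largest (0.374853); scaling to 100 gives 17.6 : 68.6 : 100.0 : 64.8 : 15.8.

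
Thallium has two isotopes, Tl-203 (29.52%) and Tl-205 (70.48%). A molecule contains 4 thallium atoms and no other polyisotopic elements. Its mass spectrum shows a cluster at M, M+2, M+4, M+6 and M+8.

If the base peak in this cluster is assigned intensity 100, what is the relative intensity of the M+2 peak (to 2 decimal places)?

17.54

(0.2952 + 0.7048)^4 gives M 0.0076, M+2 0.0725, M+4 0.2597, M+6 0.4134, M+8 0.2468; the largest is M+6.
P(M+6) = C(4,3) × 0.2952^1 × 0.7048^3 = 4 × 0.2952 × 0.35010449 = 0.413403 (base)
P(M+2) = C(4,1) × 0.2952^3 × 0.7048^1 = 4 × 0.02572463 × 0.7048 = 0.072523
Relative intensity = 0.072523 / 0.413403 × 100 = 17.54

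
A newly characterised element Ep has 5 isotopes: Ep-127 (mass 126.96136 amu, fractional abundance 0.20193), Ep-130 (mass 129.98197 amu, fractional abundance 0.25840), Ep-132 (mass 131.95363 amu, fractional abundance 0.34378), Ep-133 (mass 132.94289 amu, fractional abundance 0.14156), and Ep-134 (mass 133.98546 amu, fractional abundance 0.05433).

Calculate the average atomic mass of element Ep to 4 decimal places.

130.6865 amu

Average mass = Σ (abundance × isotope mass) = 0.20193 × 126.96136 + 0.25840 × 129.98197 + 0.34378 × 131.95363 + 0.14156 × 132.94289 + 0.05433 × 133.98546
= 25.637307 + 33.587341 + 45.363019 + 18.819396 + 7.279430 = 130.686493 amu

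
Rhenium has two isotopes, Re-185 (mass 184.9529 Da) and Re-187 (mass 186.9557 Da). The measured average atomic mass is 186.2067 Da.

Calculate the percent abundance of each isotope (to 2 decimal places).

Let x be the fractional abundance of Re-185; then Re-187 has abundance 1 − x.
184.9529·x + 186.9557·(1 − x) = 186.2067
(184.9529 − 186.9557)·x = 186.2067 − 186.9557
x = -0.7490 / -2.0028 = 0.37398 → 37.40% Re-185, 62.60% Re-187.

Re-185: 37.40%, Re-187: 62.60%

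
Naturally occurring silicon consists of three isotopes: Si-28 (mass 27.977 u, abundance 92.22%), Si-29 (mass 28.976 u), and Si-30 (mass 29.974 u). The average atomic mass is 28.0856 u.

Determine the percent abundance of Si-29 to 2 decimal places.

Let x and y be the fractions of Si-29 and Si-30. Then x + y = 1 − 0.9222 = 0.0778 and 28.976x + 29.974y = 28.0856 − 0.9222×27.977 = 2.2852106.
Substituting: 28.976x + 29.974(0.0778 − x) = 2.2852106
(28.976 − 29.974)x = -0.0467666  ⇒  x = 0.04686, y = 0.03094
Si-29: 4.69%, Si-30: 3.09%.

4.69%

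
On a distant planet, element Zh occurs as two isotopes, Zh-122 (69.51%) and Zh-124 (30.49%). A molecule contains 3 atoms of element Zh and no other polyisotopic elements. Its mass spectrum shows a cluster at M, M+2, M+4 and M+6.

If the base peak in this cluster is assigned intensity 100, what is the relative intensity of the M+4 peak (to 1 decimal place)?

43.9

Term probabilities: M 0.3358, M+2 0.4420, M+4 0.1939, M+6 0.0283. Base peak = M+2.
P(M+2) = C(3,1) × 0.6951^2 × 0.3049^1 = 3 × 0.48316401 × 0.3049 = 0.441950 (base)
P(M+4) = C(3,2) × 0.6951^1 × 0.3049^2 = 3 × 0.6951 × 0.09296401 = 0.193858
Relative intensity = 0.193858 / 0.441950 × 100 = 43.9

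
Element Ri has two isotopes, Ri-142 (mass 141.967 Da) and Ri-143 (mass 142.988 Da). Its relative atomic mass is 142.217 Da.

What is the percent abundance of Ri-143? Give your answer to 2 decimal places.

24.49%

Writing the weighted mean with unknown fraction x of Ri-142:
141.967·x + 142.988·(1 − x) = 142.217
(141.967 − 142.988)·x = 142.217 − 142.988
x = -0.771 / -1.021 = 0.75514 → 75.51% Ri-142, 24.49% Ri-143.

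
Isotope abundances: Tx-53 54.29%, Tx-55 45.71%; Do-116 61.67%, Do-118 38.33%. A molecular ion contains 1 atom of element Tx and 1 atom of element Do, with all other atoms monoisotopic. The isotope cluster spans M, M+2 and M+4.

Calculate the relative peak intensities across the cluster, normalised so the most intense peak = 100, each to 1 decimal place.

Element Tx pattern (n=1): 0.5429 : 0.4571
Element Do pattern (n=1): 0.6167 : 0.3833
Convolve the two distributions (both contribute in 2-u steps):
  M: 0.5429×0.6167 = 0.334806
  M+2: 0.5429×0.3833 + 0.4571×0.6167 = 0.489987
  M+4: 0.4571×0.3833 = 0.175206
Scale to base peak (0.489987) = 100: 68.3 : 100.0 : 35.8

68.3 : 100.0 : 35.8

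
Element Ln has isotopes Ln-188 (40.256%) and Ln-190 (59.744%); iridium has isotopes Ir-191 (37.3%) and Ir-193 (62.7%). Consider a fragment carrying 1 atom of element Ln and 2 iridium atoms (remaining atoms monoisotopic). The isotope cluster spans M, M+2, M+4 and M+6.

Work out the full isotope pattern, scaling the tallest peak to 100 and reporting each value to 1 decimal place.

Element Ln pattern (n=1): 0.40256 : 0.59744
Iridium pattern (n=2): 0.139129 : 0.467742 : 0.393129
Convolve the two distributions (both contribute in 2-u steps):
  M: 0.40256×0.139129 = 0.056008
  M+2: 0.40256×0.467742 + 0.59744×0.139129 = 0.271415
  M+4: 0.40256×0.393129 + 0.59744×0.467742 = 0.437706
  M+6: 0.59744×0.393129 = 0.234871
Scale to base peak (0.437706) = 100: 12.8 : 62.0 : 100.0 : 53.7

12.8 : 62.0 : 100.0 : 53.7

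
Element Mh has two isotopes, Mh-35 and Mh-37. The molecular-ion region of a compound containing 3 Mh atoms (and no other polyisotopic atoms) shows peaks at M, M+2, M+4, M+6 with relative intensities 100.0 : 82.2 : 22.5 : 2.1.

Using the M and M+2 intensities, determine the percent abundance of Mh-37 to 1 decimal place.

If p is the fraction of Mh that is Mh-35, then I(M+2)/I(M) = [C(3,1)·p^2·(1−p)] / p^3 = 3·(1−p)/p = 82.2/100.0 = 0.8220
(1−p)/p = 0.8220/3 = 0.2740  ⇒  p = 1/(1 + 0.2740) = 0.7849
Mh-35: 78.5%, Mh-37: 21.5%.

21.5%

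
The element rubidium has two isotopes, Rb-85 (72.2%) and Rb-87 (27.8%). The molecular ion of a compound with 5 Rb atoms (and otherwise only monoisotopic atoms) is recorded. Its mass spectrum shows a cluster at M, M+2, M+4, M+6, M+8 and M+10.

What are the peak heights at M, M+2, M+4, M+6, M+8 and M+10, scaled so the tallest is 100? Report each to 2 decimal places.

Each Rb atom is independently Rb-85 (p = 0.722) or Rb-87 (q = 0.278); the cluster is the binomial expansion (p + q)^5.
P(M) = 0.722^5 = 0.196194
P(M+2) = 5 × 0.722^4 × 0.278^1 = 0.377714
P(M+4) = 10 × 0.722^3 × 0.278^2 = 0.290872
P(M+6) = 10 × 0.722^2 × 0.278^3 = 0.111998
P(M+8) = 5 × 0.722^1 × 0.278^4 = 0.021562
P(M+10) = 0.278^5 = 0.001660
The M+2 peak is largest (0.377714); scaling to 100 gives 51.94 : 100.00 : 77.01 : 29.65 : 5.71 : 0.44.

51.94 : 100.00 : 77.01 : 29.65 : 5.71 : 0.44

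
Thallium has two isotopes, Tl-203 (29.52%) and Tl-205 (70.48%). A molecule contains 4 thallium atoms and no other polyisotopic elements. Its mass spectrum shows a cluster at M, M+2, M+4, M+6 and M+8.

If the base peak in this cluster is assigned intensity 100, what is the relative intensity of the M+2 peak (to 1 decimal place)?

Binomial terms of (0.2952 + 0.7048)^4: M 0.0076, M+2 0.0725, M+4 0.2597, M+6 0.4134, M+8 0.2468 → M+6 is the base peak.
P(M+6) = C(4,3) × 0.2952^1 × 0.7048^3 = 4 × 0.2952 × 0.35010449 = 0.413403 (base)
P(M+2) = C(4,1) × 0.2952^3 × 0.7048^1 = 4 × 0.02572463 × 0.7048 = 0.072523
Relative intensity = 0.072523 / 0.413403 × 100 = 17.5

17.5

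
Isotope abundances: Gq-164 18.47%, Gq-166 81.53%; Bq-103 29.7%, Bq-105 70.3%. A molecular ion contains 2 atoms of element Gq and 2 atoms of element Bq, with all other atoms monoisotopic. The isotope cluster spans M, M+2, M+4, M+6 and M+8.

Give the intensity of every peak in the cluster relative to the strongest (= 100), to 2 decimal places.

0.71 : 9.57 : 47.20 : 100.00 : 77.04

Element Gq pattern (n=2): 0.03411409 : 0.30117182 : 0.66471409
Element Bq pattern (n=2): 0.088209 : 0.417582 : 0.494209
Convolve the two distributions (both contribute in 2-u steps):
  M: 0.03411409×0.088209 = 0.003009
  M+2: 0.03411409×0.417582 + 0.30117182×0.088209 = 0.040811
  M+4: 0.03411409×0.494209 + 0.30117182×0.417582 + 0.66471409×0.088209 = 0.201257
  M+6: 0.30117182×0.494209 + 0.66471409×0.417582 = 0.426414
  M+8: 0.66471409×0.494209 = 0.328508
Scale to base peak (0.426414) = 100: 0.71 : 9.57 : 47.20 : 100.00 : 77.04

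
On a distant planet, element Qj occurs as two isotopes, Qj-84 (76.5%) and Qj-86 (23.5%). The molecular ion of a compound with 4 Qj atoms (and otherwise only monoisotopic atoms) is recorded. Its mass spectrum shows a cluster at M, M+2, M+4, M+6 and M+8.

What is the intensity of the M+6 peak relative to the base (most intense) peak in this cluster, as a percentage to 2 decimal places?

(0.765 + 0.235)^4 gives M 0.3425, M+2 0.4208, M+4 0.1939, M+6 0.0397, M+8 0.0030; the largest is M+2.
P(M+2) = C(4,1) × 0.765^3 × 0.235^1 = 4 × 0.44769713 × 0.2350 = 0.420835 (base)
P(M+6) = C(4,3) × 0.765^1 × 0.235^3 = 4 × 0.7650 × 0.01297787 = 0.039712
Relative intensity = 0.039712 / 0.420835 × 100 = 9.44

9.44%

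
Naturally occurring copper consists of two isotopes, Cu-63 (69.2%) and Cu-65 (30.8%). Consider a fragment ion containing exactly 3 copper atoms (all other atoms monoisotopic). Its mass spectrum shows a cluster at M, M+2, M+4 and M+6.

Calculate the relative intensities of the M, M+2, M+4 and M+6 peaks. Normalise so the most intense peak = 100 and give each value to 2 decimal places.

Each Cu atom is independently Cu-63 (p = 0.692) or Cu-65 (q = 0.308); the cluster is the binomial expansion (p + q)^3.
P(M) = 0.692^3 = 0.331374
P(M+2) = 3 × 0.692^2 × 0.308^1 = 0.442470
P(M+4) = 3 × 0.692^1 × 0.308^2 = 0.196938
P(M+6) = 0.308^3 = 0.029218
The M+2 peak is largest (0.442470); scaling to 100 gives 74.89 : 100.00 : 44.51 : 6.60.

74.89 : 100.00 : 44.51 : 6.60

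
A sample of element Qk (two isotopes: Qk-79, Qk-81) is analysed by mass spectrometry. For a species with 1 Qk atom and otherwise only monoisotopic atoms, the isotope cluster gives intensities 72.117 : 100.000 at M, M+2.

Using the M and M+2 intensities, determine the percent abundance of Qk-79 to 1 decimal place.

If p is the fraction of Qk that is Qk-79, then I(M+2)/I(M) = [C(1,1)·p^0·(1−p)] / p^1 = 1·(1−p)/p = 100.000/72.117 = 1.3866
(1−p)/p = 1.3866/1 = 1.3866  ⇒  p = 1/(1 + 1.3866) = 0.4190
Qk-79: 41.9%, Qk-81: 58.1%.

41.9%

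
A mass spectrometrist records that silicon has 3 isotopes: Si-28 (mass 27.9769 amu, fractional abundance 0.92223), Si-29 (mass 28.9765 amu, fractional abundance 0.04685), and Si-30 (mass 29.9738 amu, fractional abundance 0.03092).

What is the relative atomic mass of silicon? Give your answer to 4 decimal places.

28.0855 amu

Weight each isotope mass by its fractional abundance: 0.92223 × 27.9769 + 0.04685 × 28.9765 + 0.03092 × 29.9738
= 25.80114 + 1.35755 + 0.92679 = 28.08548 amu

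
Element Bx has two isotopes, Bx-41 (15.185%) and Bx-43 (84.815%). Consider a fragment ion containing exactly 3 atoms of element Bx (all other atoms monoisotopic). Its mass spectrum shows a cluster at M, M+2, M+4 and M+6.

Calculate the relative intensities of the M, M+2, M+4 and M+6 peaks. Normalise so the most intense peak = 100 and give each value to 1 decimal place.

The 3 Bx atoms are independent, so intensities follow the terms of (0.15185 + 0.84815)^3.
P(M) = 0.15185^3 = 0.003501
P(M+2) = 3 × 0.15185^2 × 0.84815^1 = 0.058671
P(M+4) = 3 × 0.15185^1 × 0.84815^2 = 0.327704
P(M+6) = 0.84815^3 = 0.610124
The M+6 peak is largest (0.610124); scaling to 100 gives 0.6 : 9.6 : 53.7 : 100.0.

0.6 : 9.6 : 53.7 : 100.0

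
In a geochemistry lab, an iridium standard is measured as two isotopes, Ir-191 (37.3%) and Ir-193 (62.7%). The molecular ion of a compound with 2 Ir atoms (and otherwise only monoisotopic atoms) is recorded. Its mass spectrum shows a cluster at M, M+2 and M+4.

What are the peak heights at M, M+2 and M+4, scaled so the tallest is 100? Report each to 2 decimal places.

29.74 : 100.00 : 84.05

The 2 Ir atoms are independent, so intensities follow the terms of (0.373 + 0.627)^2.
P(M) = 0.373^2 = 0.139129
P(M+2) = 2 × 0.373^1 × 0.627^1 = 0.467742
P(M+4) = 0.627^2 = 0.393129
The M+2 peak is largest (0.467742); scaling to 100 gives 29.74 : 100.00 : 84.05.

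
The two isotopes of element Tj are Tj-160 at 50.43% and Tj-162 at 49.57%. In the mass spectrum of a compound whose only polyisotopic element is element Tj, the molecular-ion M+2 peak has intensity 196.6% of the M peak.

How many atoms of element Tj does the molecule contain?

For n independent Tj atoms, I(M+2)/I(M) = n · (abundance Tj-162) / (abundance Tj-160) = n · 0.4957/0.5043.
n = 1.966 × 0.5043/0.4957 = 2.00 ≈ 2

2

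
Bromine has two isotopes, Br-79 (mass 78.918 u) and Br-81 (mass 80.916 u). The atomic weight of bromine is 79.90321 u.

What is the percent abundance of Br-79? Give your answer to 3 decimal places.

50.690%

Let x be the fractional abundance of Br-79; then Br-81 has abundance 1 − x.
78.918·x + 80.916·(1 − x) = 79.90321
(78.918 − 80.916)·x = 79.90321 − 80.916
x = -1.01279 / -1.998 = 0.50690 → 50.690% Br-79, 49.310% Br-81.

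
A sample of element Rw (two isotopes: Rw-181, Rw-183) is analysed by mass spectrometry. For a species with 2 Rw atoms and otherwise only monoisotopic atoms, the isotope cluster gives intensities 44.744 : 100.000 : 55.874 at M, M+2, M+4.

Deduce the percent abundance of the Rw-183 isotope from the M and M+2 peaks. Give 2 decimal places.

52.77%

Let p = fractional abundance of Rw-181. I(M+2)/I(M) = [C(2,1)·p^1·(1−p)] / p^2 = 2·(1−p)/p = 100.000/44.744 = 2.2349
(1−p)/p = 2.2349/2 = 1.1175  ⇒  p = 1/(1 + 1.1175) = 0.4723
Rw-181: 47.23%, Rw-183: 52.77%.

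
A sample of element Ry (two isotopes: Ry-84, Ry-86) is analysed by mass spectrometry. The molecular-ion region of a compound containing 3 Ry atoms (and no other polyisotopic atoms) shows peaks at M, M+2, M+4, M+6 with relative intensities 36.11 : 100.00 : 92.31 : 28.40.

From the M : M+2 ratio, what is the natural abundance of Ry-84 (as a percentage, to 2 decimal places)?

52.00%

If p is the fraction of Ry that is Ry-84, then I(M+2)/I(M) = [C(3,1)·p^2·(1−p)] / p^3 = 3·(1−p)/p = 100.00/36.11 = 2.7693
(1−p)/p = 2.7693/3 = 0.9231  ⇒  p = 1/(1 + 0.9231) = 0.5200
Ry-84: 52.00%, Ry-86: 48.00%.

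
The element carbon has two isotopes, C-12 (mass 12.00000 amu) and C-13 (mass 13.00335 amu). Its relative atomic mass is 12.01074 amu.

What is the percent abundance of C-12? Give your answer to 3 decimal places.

Writing the weighted mean with unknown fraction x of C-12:
12.00000·x + 13.00335·(1 − x) = 12.01074
(12.00000 − 13.00335)·x = 12.01074 − 13.00335
x = -0.99261 / -1.00335 = 0.98930 → 98.930% C-12, 1.070% C-13.

98.930%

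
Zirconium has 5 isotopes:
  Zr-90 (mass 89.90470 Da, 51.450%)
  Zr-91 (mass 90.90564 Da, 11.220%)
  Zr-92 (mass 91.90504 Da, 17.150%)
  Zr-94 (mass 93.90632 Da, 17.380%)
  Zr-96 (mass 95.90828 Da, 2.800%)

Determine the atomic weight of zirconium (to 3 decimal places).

91.224 Da

Ar = Σ fᵢ·mᵢ = 0.51450 × 89.90470 + 0.11220 × 90.90564 + 0.17150 × 91.90504 + 0.17380 × 93.90632 + 0.02800 × 95.90828
= 46.255968 + 10.199613 + 15.761714 + 16.320918 + 2.685432 = 91.223645 Da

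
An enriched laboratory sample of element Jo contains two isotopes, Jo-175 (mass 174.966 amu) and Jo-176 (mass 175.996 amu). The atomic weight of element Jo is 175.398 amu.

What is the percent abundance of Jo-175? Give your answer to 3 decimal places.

Let x be the fractional abundance of Jo-175; then Jo-176 has abundance 1 − x.
174.966·x + 175.996·(1 − x) = 175.398
(174.966 − 175.996)·x = 175.398 − 175.996
x = -0.598 / -1.030 = 0.58058 → 58.058% Jo-175, 41.942% Jo-176.

58.058%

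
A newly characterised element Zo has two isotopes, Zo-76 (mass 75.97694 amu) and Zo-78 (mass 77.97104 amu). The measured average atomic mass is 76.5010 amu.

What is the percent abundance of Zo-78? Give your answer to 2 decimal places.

26.28%

Let x be the fractional abundance of Zo-76; then Zo-78 has abundance 1 − x.
75.97694·x + 77.97104·(1 − x) = 76.5010
(75.97694 − 77.97104)·x = 76.5010 − 77.97104
x = -1.47004 / -1.99410 = 0.73719 → 73.72% Zo-76, 26.28% Zo-78.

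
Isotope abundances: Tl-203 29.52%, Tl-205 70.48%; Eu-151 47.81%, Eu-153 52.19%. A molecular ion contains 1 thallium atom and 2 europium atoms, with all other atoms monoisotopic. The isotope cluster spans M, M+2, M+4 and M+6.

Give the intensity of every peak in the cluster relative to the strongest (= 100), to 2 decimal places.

Thallium pattern (n=1): 0.2952 : 0.7048
Europium pattern (n=2): 0.22857961 : 0.49904078 : 0.27237961
Convolve the two distributions (both contribute in 2-u steps):
  M: 0.2952×0.22857961 = 0.067477
  M+2: 0.2952×0.49904078 + 0.7048×0.22857961 = 0.308420
  M+4: 0.2952×0.27237961 + 0.7048×0.49904078 = 0.432130
  M+6: 0.7048×0.27237961 = 0.191973
Scale to base peak (0.432130) = 100: 15.61 : 71.37 : 100.00 : 44.42

15.61 : 71.37 : 100.00 : 44.42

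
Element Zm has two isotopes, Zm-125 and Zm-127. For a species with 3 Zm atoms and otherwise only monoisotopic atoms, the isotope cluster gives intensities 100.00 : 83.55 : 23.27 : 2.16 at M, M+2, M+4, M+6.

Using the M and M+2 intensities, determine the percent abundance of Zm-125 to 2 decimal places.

Write p for the Zm-125 fraction. I(M+2)/I(M) = [C(3,1)·p^2·(1−p)] / p^3 = 3·(1−p)/p = 83.55/100.00 = 0.8355
(1−p)/p = 0.8355/3 = 0.2785  ⇒  p = 1/(1 + 0.2785) = 0.7822
Zm-125: 78.22%, Zm-127: 21.78%.

78.22%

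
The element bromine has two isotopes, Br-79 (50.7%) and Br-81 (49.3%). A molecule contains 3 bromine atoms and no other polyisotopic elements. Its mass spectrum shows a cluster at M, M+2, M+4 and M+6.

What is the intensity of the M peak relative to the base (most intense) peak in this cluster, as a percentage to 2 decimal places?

34.28%

Term probabilities: M 0.1303, M+2 0.3802, M+4 0.3697, M+6 0.1198. Base peak = M+2.
P(M+2) = C(3,1) × 0.507^2 × 0.493^1 = 3 × 0.257049 × 0.4930 = 0.380175 (base)
P(M) = C(3,0) × 0.507^3 × 0.493^0 = 1 × 0.13032384 × 1.0000 = 0.130324
Relative intensity = 0.130324 / 0.380175 × 100 = 34.28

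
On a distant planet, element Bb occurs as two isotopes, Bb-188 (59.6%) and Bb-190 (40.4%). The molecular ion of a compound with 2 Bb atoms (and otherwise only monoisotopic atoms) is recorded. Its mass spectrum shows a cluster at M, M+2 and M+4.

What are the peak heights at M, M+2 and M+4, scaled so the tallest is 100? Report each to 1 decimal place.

Each Bb atom is independently Bb-188 (p = 0.596) or Bb-190 (q = 0.404); the cluster is the binomial expansion (p + q)^2.
P(M) = 0.596^2 = 0.355216
P(M+2) = 2 × 0.596^1 × 0.404^1 = 0.481568
P(M+4) = 0.404^2 = 0.163216
The M+2 peak is largest (0.481568); scaling to 100 gives 73.8 : 100.0 : 33.9.

73.8 : 100.0 : 33.9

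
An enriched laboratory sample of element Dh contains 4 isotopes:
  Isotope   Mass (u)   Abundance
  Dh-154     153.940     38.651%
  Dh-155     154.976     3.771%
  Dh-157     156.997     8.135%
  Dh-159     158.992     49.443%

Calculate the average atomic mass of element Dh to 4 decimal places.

Weight each isotope mass by its fractional abundance: 0.38651 × 153.940 + 0.03771 × 154.976 + 0.08135 × 156.997 + 0.49443 × 158.992
= 59.49935 + 5.84414 + 12.77171 + 78.61041 = 156.72561 u

156.7256 u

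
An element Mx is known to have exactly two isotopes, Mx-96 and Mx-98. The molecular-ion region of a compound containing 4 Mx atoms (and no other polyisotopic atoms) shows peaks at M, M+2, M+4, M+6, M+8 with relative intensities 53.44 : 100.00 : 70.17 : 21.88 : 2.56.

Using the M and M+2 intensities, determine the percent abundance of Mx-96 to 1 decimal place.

If p is the fraction of Mx that is Mx-96, then I(M+2)/I(M) = [C(4,1)·p^3·(1−p)] / p^4 = 4·(1−p)/p = 100.00/53.44 = 1.8713
(1−p)/p = 1.8713/4 = 0.4678  ⇒  p = 1/(1 + 0.4678) = 0.6813
Mx-96: 68.1%, Mx-98: 31.9%.

68.1%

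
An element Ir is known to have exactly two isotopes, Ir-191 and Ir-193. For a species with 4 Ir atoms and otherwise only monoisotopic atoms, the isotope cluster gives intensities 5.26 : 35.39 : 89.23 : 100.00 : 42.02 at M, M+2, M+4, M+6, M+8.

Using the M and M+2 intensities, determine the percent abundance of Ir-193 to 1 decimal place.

62.7%

Write p for the Ir-191 fraction. I(M+2)/I(M) = [C(4,1)·p^3·(1−p)] / p^4 = 4·(1−p)/p = 35.39/5.26 = 6.7281
(1−p)/p = 6.7281/4 = 1.6820  ⇒  p = 1/(1 + 1.6820) = 0.3729
Ir-191: 37.3%, Ir-193: 62.7%.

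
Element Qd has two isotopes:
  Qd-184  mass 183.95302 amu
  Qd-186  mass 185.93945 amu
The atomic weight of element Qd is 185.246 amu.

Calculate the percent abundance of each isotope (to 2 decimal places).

With x = fraction of Qd-184 (so Qd-186 is 1 − x):
183.95302·x + 185.93945·(1 − x) = 185.246
(183.95302 − 185.93945)·x = 185.246 − 185.93945
x = -0.69345 / -1.98643 = 0.34909 → 34.91% Qd-184, 65.09% Qd-186.

Qd-184: 34.91%, Qd-186: 65.09%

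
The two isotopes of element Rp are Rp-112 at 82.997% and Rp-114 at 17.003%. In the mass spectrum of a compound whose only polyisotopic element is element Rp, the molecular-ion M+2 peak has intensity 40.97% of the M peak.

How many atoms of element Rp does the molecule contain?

2

The M+2/M ratio from n Rp atoms is n · q/p = n · 0.17003/0.82997.
n = 0.4097 × 0.82997/0.17003 = 2.00 ≈ 2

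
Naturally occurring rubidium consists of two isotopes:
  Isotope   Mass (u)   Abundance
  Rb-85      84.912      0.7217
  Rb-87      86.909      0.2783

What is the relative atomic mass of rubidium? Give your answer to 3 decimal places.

85.468 u

Average mass = Σ (abundance × isotope mass) = 0.7217 × 84.912 + 0.2783 × 86.909
= 61.2810 + 24.1868 = 85.4678 u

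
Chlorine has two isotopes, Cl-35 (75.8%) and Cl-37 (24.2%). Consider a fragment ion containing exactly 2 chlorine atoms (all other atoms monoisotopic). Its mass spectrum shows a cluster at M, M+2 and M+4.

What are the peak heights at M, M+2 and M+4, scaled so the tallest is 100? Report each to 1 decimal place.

100.0 : 63.9 : 10.2

The 2 Cl atoms are independent, so intensities follow the terms of (0.758 + 0.242)^2.
P(M) = 0.758^2 = 0.574564
P(M+2) = 2 × 0.758^1 × 0.242^1 = 0.366872
P(M+4) = 0.242^2 = 0.058564
The M peak is largest (0.574564); scaling to 100 gives 100.0 : 63.9 : 10.2.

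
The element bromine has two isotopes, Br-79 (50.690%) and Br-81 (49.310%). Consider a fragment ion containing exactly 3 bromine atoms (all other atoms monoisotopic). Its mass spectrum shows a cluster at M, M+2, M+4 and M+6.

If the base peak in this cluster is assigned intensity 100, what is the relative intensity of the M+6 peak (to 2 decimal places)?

Binomial terms of (0.50690 + 0.49310)^3: M 0.1302, M+2 0.3801, M+4 0.3698, M+6 0.1199 → M+2 is the base peak.
P(M+2) = C(3,1) × 0.50690^2 × 0.49310^1 = 3 × 0.25694761 × 0.4931 = 0.380103 (base)
P(M+6) = C(3,3) × 0.50690^0 × 0.49310^3 = 1 × 1.0000 × 0.11989609 = 0.119896
Relative intensity = 0.119896 / 0.380103 × 100 = 31.54

31.54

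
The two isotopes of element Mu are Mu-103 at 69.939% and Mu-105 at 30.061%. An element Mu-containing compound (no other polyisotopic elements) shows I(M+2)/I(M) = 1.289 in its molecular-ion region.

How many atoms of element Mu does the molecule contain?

3

The M+2/M ratio from n Mu atoms is n · q/p = n · 0.30061/0.69939.
n = 1.289 × 0.69939/0.30061 = 3.00 ≈ 3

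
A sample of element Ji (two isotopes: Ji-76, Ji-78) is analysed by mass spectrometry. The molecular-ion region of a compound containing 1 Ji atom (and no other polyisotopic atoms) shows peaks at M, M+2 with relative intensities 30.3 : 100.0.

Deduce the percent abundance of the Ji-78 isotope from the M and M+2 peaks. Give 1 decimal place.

76.7%

Write p for the Ji-76 fraction. I(M+2)/I(M) = [C(1,1)·p^0·(1−p)] / p^1 = 1·(1−p)/p = 100.0/30.3 = 3.3003
(1−p)/p = 3.3003/1 = 3.3003  ⇒  p = 1/(1 + 3.3003) = 0.2325
Ji-76: 23.3%, Ji-78: 76.7%.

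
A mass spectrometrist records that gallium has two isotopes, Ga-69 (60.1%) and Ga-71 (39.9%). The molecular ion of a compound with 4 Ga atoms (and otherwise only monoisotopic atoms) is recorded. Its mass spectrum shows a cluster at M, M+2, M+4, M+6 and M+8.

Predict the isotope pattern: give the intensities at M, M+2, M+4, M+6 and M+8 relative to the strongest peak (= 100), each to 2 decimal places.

Expanding (0.601 + 0.399)^4:
P(M) = 0.601^4 = 0.130466
P(M+2) = 4 × 0.601^3 × 0.399^1 = 0.346463
P(M+4) = 6 × 0.601^2 × 0.399^2 = 0.345021
P(M+6) = 4 × 0.601^1 × 0.399^3 = 0.152705
P(M+8) = 0.399^4 = 0.025345
The M+2 peak is largest (0.346463); scaling to 100 gives 37.66 : 100.00 : 99.58 : 44.08 : 7.32.

37.66 : 100.00 : 99.58 : 44.08 : 7.32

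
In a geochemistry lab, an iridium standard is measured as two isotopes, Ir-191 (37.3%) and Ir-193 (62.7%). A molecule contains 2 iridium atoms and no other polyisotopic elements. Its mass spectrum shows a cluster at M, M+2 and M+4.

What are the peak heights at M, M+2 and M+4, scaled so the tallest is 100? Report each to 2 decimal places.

Expanding (0.373 + 0.627)^2:
P(M) = 0.373^2 = 0.139129
P(M+2) = 2 × 0.373^1 × 0.627^1 = 0.467742
P(M+4) = 0.627^2 = 0.393129
The M+2 peak is largest (0.467742); scaling to 100 gives 29.74 : 100.00 : 84.05.

29.74 : 100.00 : 84.05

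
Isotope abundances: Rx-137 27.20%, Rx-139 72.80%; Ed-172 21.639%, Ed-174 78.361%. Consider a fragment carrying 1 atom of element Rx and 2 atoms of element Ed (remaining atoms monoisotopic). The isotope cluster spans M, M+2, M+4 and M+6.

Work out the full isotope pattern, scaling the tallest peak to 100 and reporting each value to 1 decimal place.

Element Rx pattern (n=1): 0.2720 : 0.7280
Element Ed pattern (n=2): 0.04682463 : 0.33913074 : 0.61404463
Convolve the two distributions (both contribute in 2-u steps):
  M: 0.2720×0.04682463 = 0.012736
  M+2: 0.2720×0.33913074 + 0.7280×0.04682463 = 0.126332
  M+4: 0.2720×0.61404463 + 0.7280×0.33913074 = 0.413907
  M+6: 0.7280×0.61404463 = 0.447024
Scale to base peak (0.447024) = 100: 2.8 : 28.3 : 92.6 : 100.0

2.8 : 28.3 : 92.6 : 100.0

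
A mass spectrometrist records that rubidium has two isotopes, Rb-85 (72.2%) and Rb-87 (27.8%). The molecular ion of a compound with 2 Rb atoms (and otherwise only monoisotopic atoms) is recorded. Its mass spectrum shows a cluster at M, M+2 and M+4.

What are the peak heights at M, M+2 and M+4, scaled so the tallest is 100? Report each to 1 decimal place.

Expanding (0.722 + 0.278)^2:
P(M) = 0.722^2 = 0.521284
P(M+2) = 2 × 0.722^1 × 0.278^1 = 0.401432
P(M+4) = 0.278^2 = 0.077284
The M peak is largest (0.521284); scaling to 100 gives 100.0 : 77.0 : 14.8.

100.0 : 77.0 : 14.8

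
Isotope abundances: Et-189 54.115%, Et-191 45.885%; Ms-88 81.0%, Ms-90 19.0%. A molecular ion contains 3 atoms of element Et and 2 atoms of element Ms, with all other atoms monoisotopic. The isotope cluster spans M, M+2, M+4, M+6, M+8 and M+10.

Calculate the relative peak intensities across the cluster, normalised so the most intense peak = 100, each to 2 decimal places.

29.37 : 88.48 : 100.00 : 51.73 : 11.88 : 0.99

Element Et pattern (n=3): 0.15847216 : 0.40311348 : 0.34180656 : 0.0966078
Element Ms pattern (n=2): 0.6561 : 0.3078 : 0.0361
Convolve the two distributions (both contribute in 2-u steps):
  M: 0.15847216×0.6561 = 0.103974
  M+2: 0.15847216×0.3078 + 0.40311348×0.6561 = 0.313260
  M+4: 0.15847216×0.0361 + 0.40311348×0.3078 + 0.34180656×0.6561 = 0.354058
  M+6: 0.40311348×0.0361 + 0.34180656×0.3078 + 0.0966078×0.6561 = 0.183145
  M+8: 0.34180656×0.0361 + 0.0966078×0.3078 = 0.042075
  M+10: 0.0966078×0.0361 = 0.003488
Scale to base peak (0.354058) = 100: 29.37 : 88.48 : 100.00 : 51.73 : 11.88 : 0.99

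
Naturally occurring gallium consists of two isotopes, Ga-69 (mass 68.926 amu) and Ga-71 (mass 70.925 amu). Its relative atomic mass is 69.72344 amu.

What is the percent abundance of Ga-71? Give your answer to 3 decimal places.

Writing the weighted mean with unknown fraction x of Ga-69:
68.926·x + 70.925·(1 − x) = 69.72344
(68.926 − 70.925)·x = 69.72344 − 70.925
x = -1.20156 / -1.999 = 0.60108 → 60.108% Ga-69, 39.892% Ga-71.

39.892%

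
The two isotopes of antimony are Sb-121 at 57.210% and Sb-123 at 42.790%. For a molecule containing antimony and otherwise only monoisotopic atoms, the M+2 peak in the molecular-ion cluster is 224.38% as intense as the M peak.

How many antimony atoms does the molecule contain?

3

The M+2/M ratio from n Sb atoms is n · q/p = n · 0.42790/0.57210.
n = 2.2438 × 0.57210/0.42790 = 3.00 ≈ 3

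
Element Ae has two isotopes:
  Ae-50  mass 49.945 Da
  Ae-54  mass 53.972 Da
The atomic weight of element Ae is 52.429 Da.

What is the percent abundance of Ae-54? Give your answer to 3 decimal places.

Writing the weighted mean with unknown fraction x of Ae-50:
49.945·x + 53.972·(1 − x) = 52.429
(49.945 − 53.972)·x = 52.429 − 53.972
x = -1.543 / -4.027 = 0.38316 → 38.316% Ae-50, 61.684% Ae-54.

61.684%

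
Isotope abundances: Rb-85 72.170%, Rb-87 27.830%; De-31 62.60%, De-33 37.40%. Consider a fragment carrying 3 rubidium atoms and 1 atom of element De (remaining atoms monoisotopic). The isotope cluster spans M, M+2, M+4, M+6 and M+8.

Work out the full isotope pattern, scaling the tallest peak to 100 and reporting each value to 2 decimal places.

57.00 : 100.00 : 64.83 : 18.46 : 1.95

Rubidium pattern (n=3): 0.37589809 : 0.43485841 : 0.16768892 : 0.02155458
Element De pattern (n=1): 0.6260 : 0.3740
Convolve the two distributions (both contribute in 2-u steps):
  M: 0.37589809×0.6260 = 0.235312
  M+2: 0.37589809×0.3740 + 0.43485841×0.6260 = 0.412807
  M+4: 0.43485841×0.3740 + 0.16768892×0.6260 = 0.267610
  M+6: 0.16768892×0.3740 + 0.02155458×0.6260 = 0.076209
  M+8: 0.02155458×0.3740 = 0.008061
Scale to base peak (0.412807) = 100: 57.00 : 100.00 : 64.83 : 18.46 : 1.95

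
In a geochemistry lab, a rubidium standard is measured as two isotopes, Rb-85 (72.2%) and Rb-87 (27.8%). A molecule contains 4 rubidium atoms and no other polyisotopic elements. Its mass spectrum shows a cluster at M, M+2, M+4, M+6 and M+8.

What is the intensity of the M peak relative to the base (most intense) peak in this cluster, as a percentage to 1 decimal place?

(0.722 + 0.278)^4 gives M 0.2717, M+2 0.4185, M+4 0.2417, M+6 0.0620, M+8 0.0060; the largest is M+2.
P(M+2) = C(4,1) × 0.722^3 × 0.278^1 = 4 × 0.37636705 × 0.2780 = 0.418520 (base)
P(M) = C(4,0) × 0.722^4 × 0.278^0 = 1 × 0.27173701 × 1.0000 = 0.271737
Relative intensity = 0.271737 / 0.418520 × 100 = 64.9

64.9%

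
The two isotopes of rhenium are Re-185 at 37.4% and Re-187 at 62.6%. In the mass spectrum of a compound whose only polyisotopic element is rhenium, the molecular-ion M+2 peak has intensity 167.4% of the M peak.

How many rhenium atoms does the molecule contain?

The M+2/M ratio from n Re atoms is n · q/p = n · 0.626/0.374.
n = 1.674 × 0.374/0.626 = 1.00 ≈ 1

1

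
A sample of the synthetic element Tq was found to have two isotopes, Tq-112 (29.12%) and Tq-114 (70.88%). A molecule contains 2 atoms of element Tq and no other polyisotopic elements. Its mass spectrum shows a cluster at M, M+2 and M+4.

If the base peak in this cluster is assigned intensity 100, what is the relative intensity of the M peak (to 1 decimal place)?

Term probabilities: M 0.0848, M+2 0.4128, M+4 0.5024. Base peak = M+4.
P(M+4) = C(2,2) × 0.2912^0 × 0.7088^2 = 1 × 1.0000 × 0.50239744 = 0.502397 (base)
P(M) = C(2,0) × 0.2912^2 × 0.7088^0 = 1 × 0.08479744 × 1.0000 = 0.084797
Relative intensity = 0.084797 / 0.502397 × 100 = 16.9

16.9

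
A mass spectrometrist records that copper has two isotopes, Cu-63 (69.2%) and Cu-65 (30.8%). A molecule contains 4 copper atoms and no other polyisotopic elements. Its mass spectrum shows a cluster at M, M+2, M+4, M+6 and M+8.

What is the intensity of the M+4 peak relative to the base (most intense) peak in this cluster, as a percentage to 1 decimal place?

66.8%

(0.692 + 0.308)^4 gives M 0.2293, M+2 0.4083, M+4 0.2726, M+6 0.0809, M+8 0.0090; the largest is M+2.
P(M+2) = C(4,1) × 0.692^3 × 0.308^1 = 4 × 0.33137389 × 0.3080 = 0.408253 (base)
P(M+4) = C(4,2) × 0.692^2 × 0.308^2 = 6 × 0.478864 × 0.094864 = 0.272562
Relative intensity = 0.272562 / 0.408253 × 100 = 66.8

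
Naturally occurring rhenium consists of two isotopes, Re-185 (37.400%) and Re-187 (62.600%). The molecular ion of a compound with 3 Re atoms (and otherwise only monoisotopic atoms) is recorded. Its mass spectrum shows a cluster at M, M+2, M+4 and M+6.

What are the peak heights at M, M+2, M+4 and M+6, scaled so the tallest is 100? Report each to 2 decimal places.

11.90 : 59.74 : 100.00 : 55.79

Expanding (0.37400 + 0.62600)^3:
P(M) = 0.37400^3 = 0.052314
P(M+2) = 3 × 0.37400^2 × 0.62600^1 = 0.262687
P(M+4) = 3 × 0.37400^1 × 0.62600^2 = 0.439685
P(M+6) = 0.62600^3 = 0.245314
The M+4 peak is largest (0.439685); scaling to 100 gives 11.90 : 59.74 : 100.00 : 55.79.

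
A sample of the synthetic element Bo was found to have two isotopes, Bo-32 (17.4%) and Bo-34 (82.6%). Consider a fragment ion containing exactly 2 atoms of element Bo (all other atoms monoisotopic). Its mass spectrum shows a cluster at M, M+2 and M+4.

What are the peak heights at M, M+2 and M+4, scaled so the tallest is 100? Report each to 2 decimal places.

4.44 : 42.13 : 100.00

Each Bo atom is independently Bo-32 (p = 0.174) or Bo-34 (q = 0.826); the cluster is the binomial expansion (p + q)^2.
P(M) = 0.174^2 = 0.030276
P(M+2) = 2 × 0.174^1 × 0.826^1 = 0.287448
P(M+4) = 0.826^2 = 0.682276
The M+4 peak is largest (0.682276); scaling to 100 gives 4.44 : 42.13 : 100.00.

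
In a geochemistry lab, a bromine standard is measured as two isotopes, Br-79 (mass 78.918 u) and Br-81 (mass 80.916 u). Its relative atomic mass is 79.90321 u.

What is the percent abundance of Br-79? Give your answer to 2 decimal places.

50.69%

With x = fraction of Br-79 (so Br-81 is 1 − x):
78.918·x + 80.916·(1 − x) = 79.90321
(78.918 − 80.916)·x = 79.90321 − 80.916
x = -1.01279 / -1.998 = 0.50690 → 50.69% Br-79, 49.31% Br-81.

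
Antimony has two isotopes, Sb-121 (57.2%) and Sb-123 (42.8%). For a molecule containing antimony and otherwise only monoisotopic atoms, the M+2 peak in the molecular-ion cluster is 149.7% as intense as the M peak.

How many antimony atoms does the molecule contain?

The M+2/M ratio from n Sb atoms is n · q/p = n · 0.428/0.572.
n = 1.497 × 0.572/0.428 = 2.00 ≈ 2

2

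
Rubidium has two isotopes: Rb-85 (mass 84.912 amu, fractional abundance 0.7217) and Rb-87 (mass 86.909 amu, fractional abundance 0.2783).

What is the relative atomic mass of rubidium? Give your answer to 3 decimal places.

The abundance-weighted mean is 0.7217 × 84.912 + 0.2783 × 86.909
= 61.2810 + 24.1868 = 85.4678 amu

85.468 amu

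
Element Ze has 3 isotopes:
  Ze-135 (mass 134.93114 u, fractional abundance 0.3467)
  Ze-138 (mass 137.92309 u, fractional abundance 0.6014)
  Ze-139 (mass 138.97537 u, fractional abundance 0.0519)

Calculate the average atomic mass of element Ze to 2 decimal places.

Ar = Σ fᵢ·mᵢ = 0.3467 × 134.93114 + 0.6014 × 137.92309 + 0.0519 × 138.97537
= 46.780626 + 82.946946 + 7.212822 = 136.940394 u

136.94 u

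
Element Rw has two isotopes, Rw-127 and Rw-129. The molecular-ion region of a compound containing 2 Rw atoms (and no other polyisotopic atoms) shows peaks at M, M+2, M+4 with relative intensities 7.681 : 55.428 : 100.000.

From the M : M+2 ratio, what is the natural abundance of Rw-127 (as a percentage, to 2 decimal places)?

Let p = fractional abundance of Rw-127. I(M+2)/I(M) = [C(2,1)·p^1·(1−p)] / p^2 = 2·(1−p)/p = 55.428/7.681 = 7.2162
(1−p)/p = 7.2162/2 = 3.6081  ⇒  p = 1/(1 + 3.6081) = 0.2170
Rw-127: 21.70%, Rw-129: 78.30%.

21.70%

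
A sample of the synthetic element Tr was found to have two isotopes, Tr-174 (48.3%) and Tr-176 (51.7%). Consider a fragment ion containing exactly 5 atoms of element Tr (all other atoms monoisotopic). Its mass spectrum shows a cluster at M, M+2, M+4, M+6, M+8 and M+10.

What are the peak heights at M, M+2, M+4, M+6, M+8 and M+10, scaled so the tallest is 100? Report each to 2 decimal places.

The 5 Tr atoms are independent, so intensities follow the terms of (0.483 + 0.517)^5.
P(M) = 0.483^5 = 0.026287
P(M+2) = 5 × 0.483^4 × 0.517^1 = 0.140685
P(M+4) = 10 × 0.483^3 × 0.517^2 = 0.301177
P(M+6) = 10 × 0.483^2 × 0.517^3 = 0.322378
P(M+8) = 5 × 0.483^1 × 0.517^4 = 0.172536
P(M+10) = 0.517^5 = 0.036936
The M+6 peak is largest (0.322378); scaling to 100 gives 8.15 : 43.64 : 93.42 : 100.00 : 53.52 : 11.46.

8.15 : 43.64 : 93.42 : 100.00 : 53.52 : 11.46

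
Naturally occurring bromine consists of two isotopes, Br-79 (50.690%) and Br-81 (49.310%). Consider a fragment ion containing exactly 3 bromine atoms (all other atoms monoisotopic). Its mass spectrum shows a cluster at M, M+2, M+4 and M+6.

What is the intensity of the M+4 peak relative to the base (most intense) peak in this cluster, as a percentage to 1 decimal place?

Term probabilities: M 0.1302, M+2 0.3801, M+4 0.3698, M+6 0.1199. Base peak = M+2.
P(M+2) = C(3,1) × 0.50690^2 × 0.49310^1 = 3 × 0.25694761 × 0.4931 = 0.380103 (base)
P(M+4) = C(3,2) × 0.50690^1 × 0.49310^2 = 3 × 0.5069 × 0.24314761 = 0.369755
Relative intensity = 0.369755 / 0.380103 × 100 = 97.3

97.3%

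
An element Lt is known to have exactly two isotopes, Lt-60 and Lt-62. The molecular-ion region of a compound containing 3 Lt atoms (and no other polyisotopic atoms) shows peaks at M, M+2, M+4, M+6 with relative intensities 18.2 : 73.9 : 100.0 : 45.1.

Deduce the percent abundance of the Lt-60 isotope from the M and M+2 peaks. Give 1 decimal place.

Let p = fractional abundance of Lt-60. I(M+2)/I(M) = [C(3,1)·p^2·(1−p)] / p^3 = 3·(1−p)/p = 73.9/18.2 = 4.0604
(1−p)/p = 4.0604/3 = 1.3535  ⇒  p = 1/(1 + 1.3535) = 0.4249
Lt-60: 42.5%, Lt-62: 57.5%.

42.5%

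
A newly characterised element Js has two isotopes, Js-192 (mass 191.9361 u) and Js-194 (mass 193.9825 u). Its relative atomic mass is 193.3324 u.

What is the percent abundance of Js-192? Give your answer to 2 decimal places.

With x = fraction of Js-192 (so Js-194 is 1 − x):
191.9361·x + 193.9825·(1 − x) = 193.3324
(191.9361 − 193.9825)·x = 193.3324 − 193.9825
x = -0.6501 / -2.0464 = 0.31768 → 31.77% Js-192, 68.23% Js-194.

31.77%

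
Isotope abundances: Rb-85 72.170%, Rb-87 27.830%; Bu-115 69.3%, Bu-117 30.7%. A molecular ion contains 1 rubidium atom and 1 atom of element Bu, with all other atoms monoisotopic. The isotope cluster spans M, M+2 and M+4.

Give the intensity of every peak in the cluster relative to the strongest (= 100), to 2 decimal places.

100.00 : 82.86 : 17.08

Rubidium pattern (n=1): 0.7217 : 0.2783
Element Bu pattern (n=1): 0.6930 : 0.3070
Convolve the two distributions (both contribute in 2-u steps):
  M: 0.7217×0.6930 = 0.500138
  M+2: 0.7217×0.3070 + 0.2783×0.6930 = 0.414424
  M+4: 0.2783×0.3070 = 0.085438
Scale to base peak (0.500138) = 100: 100.00 : 82.86 : 17.08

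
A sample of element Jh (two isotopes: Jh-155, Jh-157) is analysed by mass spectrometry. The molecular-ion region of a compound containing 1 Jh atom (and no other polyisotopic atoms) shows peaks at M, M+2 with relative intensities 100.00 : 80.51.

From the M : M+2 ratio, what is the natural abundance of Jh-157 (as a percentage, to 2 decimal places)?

If p is the fraction of Jh that is Jh-155, then I(M+2)/I(M) = [C(1,1)·p^0·(1−p)] / p^1 = 1·(1−p)/p = 80.51/100.00 = 0.8051
(1−p)/p = 0.8051/1 = 0.8051  ⇒  p = 1/(1 + 0.8051) = 0.5540
Jh-155: 55.40%, Jh-157: 44.60%.

44.60%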